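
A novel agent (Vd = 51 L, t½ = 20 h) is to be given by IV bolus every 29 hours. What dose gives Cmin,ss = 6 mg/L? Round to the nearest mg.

530 mg

τ/t½ = 29/20 ≈ 1.45, so f = (1/2)^(29/20) ≈ 0.366021.
Cmin,ss = (D/Vd)·f/(1−f), so D = Cmin,ss·Vd·(1−f)/f.
D = 6 × 51 × (1−f)/f ≈ 6 × 51 × 1.73208 ≈ 530.02 mg.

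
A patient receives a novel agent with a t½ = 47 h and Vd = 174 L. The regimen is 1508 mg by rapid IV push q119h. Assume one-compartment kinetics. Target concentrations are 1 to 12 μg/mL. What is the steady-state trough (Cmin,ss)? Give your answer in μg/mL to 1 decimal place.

1.8 μg/mL

τ/t½ = 119/47 ≈ 2.5319, so fraction remaining f = (1/2)^(119/47) ≈ 0.1729.
Single-dose peak C₀ = D/Vd = 1508/174 ≈ 8.667 μg/mL.
Steady-state trough Cmin,ss = C₀·f/(1−f) ≈ 8.667 × 0.1729/0.8271 ≈ 1.812 μg/mL.
Trough 1.8 μg/mL vs MEC 1 μg/mL: adequate.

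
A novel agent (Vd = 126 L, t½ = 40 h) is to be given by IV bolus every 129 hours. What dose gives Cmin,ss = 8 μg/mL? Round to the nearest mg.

τ/t½ = 129/40 ≈ 3.225, so f = (1/2)^(129/40) ≈ 0.106949.
Cmin,ss = (D/Vd)·f/(1−f), so D = Cmin,ss·Vd·(1−f)/f.
D = 8 × 126 × (1−f)/f ≈ 8 × 126 × 8.35025 ≈ 8417.05 mg.

8417 mg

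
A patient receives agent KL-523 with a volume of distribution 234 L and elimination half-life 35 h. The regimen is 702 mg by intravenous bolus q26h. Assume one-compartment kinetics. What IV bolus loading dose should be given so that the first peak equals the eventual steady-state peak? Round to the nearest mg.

1744 mg

f = (1/2)^(26/35) ≈ 0.597555; accumulation ratio R = 1/(1−f) ≈ 2.48481.
Loading dose to hit Cmax,ss on first dose: D_load = D_maint·R ≈ 702 × 2.48481 ≈ 1744.34 mg.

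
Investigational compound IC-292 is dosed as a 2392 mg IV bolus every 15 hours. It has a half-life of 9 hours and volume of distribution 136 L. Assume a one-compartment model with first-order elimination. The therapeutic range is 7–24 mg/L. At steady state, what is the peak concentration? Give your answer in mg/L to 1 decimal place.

25.7 mg/L

Over one 15-h interval, 15/9 ≈ 1.6667 half-lives elapse, leaving f ≈ 0.3150 of each dose.
Accumulation ratio R = 1/(1 − f) ≈ 1/0.6850 ≈ 1.4599.
Each bolus raises the concentration by D/Vd = 2392/136 ≈ 17.588 mg/L.
Steady-state peak Cmax,ss = C₀·R ≈ 17.588 × 1.4599 ≈ 25.677 mg/L.
Peak 25.7 mg/L vs MTC 24 mg/L: exceeds toxic threshold.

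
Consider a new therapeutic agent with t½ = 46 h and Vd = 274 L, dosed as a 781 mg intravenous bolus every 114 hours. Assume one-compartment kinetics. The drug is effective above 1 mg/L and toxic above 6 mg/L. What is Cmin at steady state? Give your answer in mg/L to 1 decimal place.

0.6 mg/L

τ/t½ = 114/46 ≈ 2.4783, so fraction remaining f = (1/2)^(114/46) ≈ 0.1795.
At steady state, accumulation factor R = 1/(1 − e^(−kτ)) ≈ 1.2188.
Each bolus raises the concentration by D/Vd = 781/274 ≈ 2.850 mg/L.
Steady-state peak Cmax,ss = C₀·R ≈ 2.850 × 1.2188 ≈ 3.474 mg/L.
One interval later, Cmin,ss = Cmax,ss·e^(−kτ) ≈ 3.474 × 0.1795 ≈ 0.624 mg/L.
Trough 0.6 mg/L vs MEC 1 mg/L: subtherapeutic.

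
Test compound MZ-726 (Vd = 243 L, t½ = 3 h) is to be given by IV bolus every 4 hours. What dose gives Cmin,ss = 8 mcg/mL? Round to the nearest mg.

2955 mg

τ/t½ = 4/3 ≈ 1.3333, so f = (1/2)^(4/3) ≈ 0.396850.
Cmin,ss = (D/Vd)·f/(1−f), so D = Cmin,ss·Vd·(1−f)/f.
D = 8 × 243 × (1−f)/f ≈ 8 × 243 × 1.51984 ≈ 2954.57 mg.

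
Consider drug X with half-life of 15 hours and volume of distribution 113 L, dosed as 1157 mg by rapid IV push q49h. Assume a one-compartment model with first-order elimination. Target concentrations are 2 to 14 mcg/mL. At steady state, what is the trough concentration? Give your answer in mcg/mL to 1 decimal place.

τ/t½ = 49/15 ≈ 3.2667, so fraction remaining f = (1/2)^(49/15) ≈ 0.1039.
Single-dose peak C₀ = D/Vd = 1157/113 ≈ 10.239 mcg/mL.
Steady-state trough Cmin,ss = C₀·f/(1−f) ≈ 10.239 × 0.1039/0.8961 ≈ 1.187 mcg/mL.
Trough 1.2 mcg/mL vs MEC 2 mcg/mL: subtherapeutic.

1.2 mcg/mL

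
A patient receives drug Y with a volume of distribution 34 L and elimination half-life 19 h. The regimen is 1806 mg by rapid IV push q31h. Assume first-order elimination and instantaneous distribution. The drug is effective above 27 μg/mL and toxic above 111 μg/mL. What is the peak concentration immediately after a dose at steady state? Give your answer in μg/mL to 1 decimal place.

τ/t½ = 31/19 ≈ 1.6316, so fraction remaining f = (1/2)^(31/19) ≈ 0.3227.
Accumulation ratio R = 1/(1 − f) ≈ 1/0.6773 ≈ 1.4765.
Each bolus raises the concentration by D/Vd = 1806/34 ≈ 53.118 μg/mL.
Steady-state peak Cmax,ss = C₀·R ≈ 53.118 × 1.4765 ≈ 78.429 μg/mL.
Peak 78.4 μg/mL vs MTC 111 μg/mL: below toxic threshold.

78.4 μg/mL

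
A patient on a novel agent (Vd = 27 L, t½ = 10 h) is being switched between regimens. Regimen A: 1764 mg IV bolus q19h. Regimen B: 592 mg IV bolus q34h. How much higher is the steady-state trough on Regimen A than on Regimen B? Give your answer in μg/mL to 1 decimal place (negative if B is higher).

Regimen A: f = (1/2)^(19/10) ≈ 0.2679; Cmin,ss = (1764/27)·f/(1−f) ≈ 23.908 μg/mL.
Regimen B: f = (1/2)^(34/10) ≈ 0.0947; Cmin,ss = (592/27)·f/(1−f) ≈ 2.294 μg/mL.
Difference ≈ 23.908 − 2.294 ≈ 21.614 μg/mL.

21.6 μg/mL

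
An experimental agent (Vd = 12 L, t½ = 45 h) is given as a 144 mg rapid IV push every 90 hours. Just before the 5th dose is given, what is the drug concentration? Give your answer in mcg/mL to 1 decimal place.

f = (1/2)^(τ/t½) = (1/2)^(90/45) ≈ 0.2500.
C₀ = D/Vd = 144/12 ≈ 12.000 mcg/mL.
Before the 5th dose, 4 doses have been given. Superposition: Cmin = C₀·(f + f² + … + f^4).
≈ 12.000 × (0.2500 + 0.0625 + 0.0156 + 0.0039) ≈ 12.000 × 0.3320 ≈ 3.984 mcg/mL.

4.0 mcg/mL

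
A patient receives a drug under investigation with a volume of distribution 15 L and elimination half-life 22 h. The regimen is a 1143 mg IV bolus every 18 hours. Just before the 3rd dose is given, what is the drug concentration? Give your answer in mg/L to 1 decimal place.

67.7 mg/L

f = (1/2)^(τ/t½) = (1/2)^(18/22) ≈ 0.5672.
C₀ = D/Vd = 1143/15 ≈ 76.200 mg/L.
Before the 3rd dose, 2 doses have been given. Superposition: Cmin = C₀·(f + f²).
≈ 76.200 × (0.5672 + 0.3217) ≈ 76.200 × 0.8889 ≈ 67.734 mg/L.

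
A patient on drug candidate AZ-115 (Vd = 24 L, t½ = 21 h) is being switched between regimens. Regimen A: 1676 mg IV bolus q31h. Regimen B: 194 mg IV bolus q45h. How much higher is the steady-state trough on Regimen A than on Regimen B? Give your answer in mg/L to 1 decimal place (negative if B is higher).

Regimen A: f = (1/2)^(31/21) ≈ 0.3594; Cmin,ss = (1676/24)·f/(1−f) ≈ 39.179 mg/L.
Regimen B: f = (1/2)^(45/21) ≈ 0.2264; Cmin,ss = (194/24)·f/(1−f) ≈ 2.366 mg/L.
Difference ≈ 39.179 − 2.366 ≈ 36.813 mg/L.

36.8 mg/L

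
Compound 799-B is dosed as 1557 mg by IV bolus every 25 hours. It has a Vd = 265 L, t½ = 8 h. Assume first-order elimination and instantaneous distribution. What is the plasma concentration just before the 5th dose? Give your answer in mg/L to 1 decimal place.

f = (1/2)^(τ/t½) = (1/2)^(25/8) ≈ 0.1146.
C₀ = D/Vd = 1557/265 ≈ 5.875 mg/L.
Before the 5th dose, 4 doses have been given. Superposition: Cmin = C₀·(f + f² + … + f^4).
≈ 5.875 × (0.1146 + 0.0131 + 0.0015 + 0.0002) ≈ 5.875 × 0.1294 ≈ 0.760 mg/L.

0.8 mg/L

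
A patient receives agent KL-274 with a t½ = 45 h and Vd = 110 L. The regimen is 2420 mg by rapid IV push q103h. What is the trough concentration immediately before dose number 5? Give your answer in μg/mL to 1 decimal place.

f = (1/2)^(τ/t½) = (1/2)^(103/45) ≈ 0.2046.
C₀ = D/Vd = 2420/110 ≈ 22.000 μg/mL.
Before the 5th dose, 4 doses have been given. Superposition: Cmin = C₀·(f + f² + … + f^4).
≈ 22.000 × (0.2046 + 0.0419 + 0.0086 + 0.0018) ≈ 22.000 × 0.2569 ≈ 5.652 μg/mL.

5.7 μg/mL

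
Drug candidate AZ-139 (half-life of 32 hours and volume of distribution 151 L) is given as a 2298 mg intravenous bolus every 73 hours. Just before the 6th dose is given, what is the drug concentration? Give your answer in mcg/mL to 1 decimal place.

f = (1/2)^(τ/t½) = (1/2)^(73/32) ≈ 0.2057.
C₀ = D/Vd = 2298/151 ≈ 15.219 mcg/mL.
Before the 6th dose, 5 doses have been given. Superposition: Cmin = C₀·(f + f² + … + f^5).
≈ 15.219 × (0.2057 + 0.0423 + 0.0087 + 0.0018 + 0.0004) ≈ 15.219 × 0.2589 ≈ 3.940 mcg/mL.

3.9 mcg/mL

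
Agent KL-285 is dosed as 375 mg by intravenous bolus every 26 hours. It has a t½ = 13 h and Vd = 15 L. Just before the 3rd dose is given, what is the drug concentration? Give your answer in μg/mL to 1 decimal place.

f = (1/2)^(τ/t½) = (1/2)^(26/13) ≈ 0.2500.
C₀ = D/Vd = 375/15 ≈ 25.000 μg/mL.
Before the 3rd dose, 2 doses have been given. Superposition: Cmin = C₀·(f + f²).
≈ 25.000 × (0.2500 + 0.0625) ≈ 25.000 × 0.3125 ≈ 7.812 μg/mL.

7.8 μg/mL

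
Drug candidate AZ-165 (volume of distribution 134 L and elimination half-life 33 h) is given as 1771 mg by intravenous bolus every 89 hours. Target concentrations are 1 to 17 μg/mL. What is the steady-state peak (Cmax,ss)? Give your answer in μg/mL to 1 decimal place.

τ/t½ = 89/33 ≈ 2.697, so fraction remaining f = (1/2)^(89/33) ≈ 0.1542.
Accumulation ratio R = 1/(1 − f) ≈ 1/0.8458 ≈ 1.1823.
Single-dose peak C₀ = D/Vd = 1771/134 ≈ 13.216 μg/mL.
Cmax,ss = C₀/(1 − f) ≈ 13.216/0.8458 ≈ 15.625 μg/mL.
Peak 15.6 μg/mL vs MTC 17 μg/mL: below toxic threshold.

15.6 μg/mL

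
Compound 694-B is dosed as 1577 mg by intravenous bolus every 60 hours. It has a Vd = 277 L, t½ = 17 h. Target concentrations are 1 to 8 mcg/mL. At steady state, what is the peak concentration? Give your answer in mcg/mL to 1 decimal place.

k = ln2/t½ = ln2/17 ≈ 0.040773 h⁻¹; fraction remaining f = e^(−kτ) = e^(−0.040773×60) ≈ 0.0866.
Accumulation ratio R = 1/(1 − f) ≈ 1/0.9134 ≈ 1.0948.
Each bolus raises the concentration by D/Vd = 1577/277 ≈ 5.693 mcg/mL.
Steady-state peak Cmax,ss = C₀·R ≈ 5.693 × 1.0948 ≈ 6.233 mcg/mL.
Peak 6.2 mcg/mL vs MTC 8 mcg/mL: below toxic threshold.

6.2 mcg/mL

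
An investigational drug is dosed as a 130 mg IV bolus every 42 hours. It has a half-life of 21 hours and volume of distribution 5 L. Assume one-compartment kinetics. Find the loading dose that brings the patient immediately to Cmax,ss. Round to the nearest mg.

173 mg

f = (1/2)^(42/21) ≈ 0.250000; accumulation ratio R = 1/(1−f) ≈ 1.33333.
Loading dose to hit Cmax,ss on first dose: D_load = D_maint·R ≈ 130 × 1.33333 ≈ 173.33 mg.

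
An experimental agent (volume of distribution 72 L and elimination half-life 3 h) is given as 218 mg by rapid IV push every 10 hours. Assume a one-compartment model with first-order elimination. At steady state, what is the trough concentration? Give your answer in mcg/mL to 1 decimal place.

k = ln2/t½ = ln2/3 ≈ 0.231049 h⁻¹; fraction remaining f = e^(−kτ) = e^(−0.231049×10) ≈ 0.0992.
At steady state, accumulation factor R = 1/(1 − e^(−kτ)) ≈ 1.1101.
Each bolus raises the concentration by D/Vd = 218/72 ≈ 3.028 mcg/mL.
Steady-state peak Cmax,ss = C₀·R ≈ 3.028 × 1.1101 ≈ 3.361 mcg/mL.
One interval later, Cmin,ss = Cmax,ss·e^(−kτ) ≈ 3.361 × 0.0992 ≈ 0.333 mcg/mL.

0.3 mcg/mL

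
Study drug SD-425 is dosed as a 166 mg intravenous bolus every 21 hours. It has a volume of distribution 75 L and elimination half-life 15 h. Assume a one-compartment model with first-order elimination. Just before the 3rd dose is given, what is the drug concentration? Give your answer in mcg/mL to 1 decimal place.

f = (1/2)^(τ/t½) = (1/2)^(21/15) ≈ 0.3789.
C₀ = D/Vd = 166/75 ≈ 2.213 mcg/mL.
Before the 3rd dose, 2 doses have been given. Superposition: Cmin = C₀·(f + f²).
≈ 2.213 × (0.3789 + 0.1436) ≈ 2.213 × 0.5225 ≈ 1.156 mcg/mL.

1.2 mcg/mL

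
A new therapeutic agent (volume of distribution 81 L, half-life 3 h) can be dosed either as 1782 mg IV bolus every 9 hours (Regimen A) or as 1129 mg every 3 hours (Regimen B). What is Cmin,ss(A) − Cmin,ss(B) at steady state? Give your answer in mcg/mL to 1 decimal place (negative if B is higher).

-10.8 mcg/mL

Regimen A: f = (1/2)^(9/3) ≈ 0.1250; Cmin,ss = (1782/81)·f/(1−f) ≈ 3.143 mcg/mL.
Regimen B: f = (1/2)^(3/3) ≈ 0.5000; Cmin,ss = (1129/81)·f/(1−f) ≈ 13.938 mcg/mL.
Difference ≈ 3.143 − 13.938 ≈ -10.795 mcg/mL.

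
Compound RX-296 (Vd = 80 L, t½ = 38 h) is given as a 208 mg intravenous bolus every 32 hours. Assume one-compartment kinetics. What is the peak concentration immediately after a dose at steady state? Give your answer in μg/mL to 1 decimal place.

Over one 32-h interval, 32/38 ≈ 0.84211 half-lives elapse, leaving f ≈ 0.5578 of each dose.
Accumulation ratio R = 1/(1 − f) ≈ 1/0.4422 ≈ 2.2614.
Each bolus raises the concentration by D/Vd = 208/80 ≈ 2.600 μg/mL.
Steady-state peak Cmax,ss = C₀·R ≈ 2.600 × 2.2614 ≈ 5.880 μg/mL.

5.9 μg/mL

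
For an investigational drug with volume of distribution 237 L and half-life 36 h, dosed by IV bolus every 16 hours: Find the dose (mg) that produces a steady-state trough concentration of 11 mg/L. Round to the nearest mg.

941 mg

τ/t½ = 16/36 ≈ 0.44444, so f = (1/2)^(16/36) ≈ 0.734867.
Cmin,ss = (D/Vd)·f/(1−f), so D = Cmin,ss·Vd·(1−f)/f.
D = 11 × 237 × (1−f)/f ≈ 11 × 237 × 0.36079 ≈ 940.58 mg.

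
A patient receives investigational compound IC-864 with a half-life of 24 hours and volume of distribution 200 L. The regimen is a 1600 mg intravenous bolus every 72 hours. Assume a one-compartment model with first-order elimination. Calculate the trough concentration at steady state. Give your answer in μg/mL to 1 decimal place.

The dosing interval is 3 half-lives, so f = 2^(−3) = 0.125.
Accumulation ratio R = 1/(1 − f) = 1/0.875 = 8/7.
Single-dose peak C₀ = D/Vd = 1600/200 = 8 μg/mL.
Steady-state peak Cmax,ss = C₀·R = 8 × 8/7 ≈ 9.143 μg/mL.
Steady-state trough Cmin,ss = Cmax,ss·f ≈ 9.143 × 0.125 ≈ 1.143 μg/mL.

1.1 μg/mL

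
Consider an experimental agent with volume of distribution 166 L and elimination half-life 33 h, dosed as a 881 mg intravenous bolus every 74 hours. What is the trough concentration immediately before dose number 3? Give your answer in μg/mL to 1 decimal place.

f = (1/2)^(τ/t½) = (1/2)^(74/33) ≈ 0.2113.
C₀ = D/Vd = 881/166 ≈ 5.307 μg/mL.
Before the 3rd dose, 2 doses have been given. Superposition: Cmin = C₀·(f + f²).
≈ 5.307 × (0.2113 + 0.0446) ≈ 5.307 × 0.2559 ≈ 1.358 μg/mL.

1.4 μg/mL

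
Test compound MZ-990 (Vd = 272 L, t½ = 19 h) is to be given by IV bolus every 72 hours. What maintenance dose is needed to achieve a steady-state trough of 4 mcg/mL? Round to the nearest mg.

13956 mg

τ/t½ = 72/19 ≈ 3.7895, so f = (1/2)^(72/19) ≈ 0.072319.
Cmin,ss = (D/Vd)·f/(1−f), so D = Cmin,ss·Vd·(1−f)/f.
D = 4 × 272 × (1−f)/f ≈ 4 × 272 × 12.82762 ≈ 13956.45 mg.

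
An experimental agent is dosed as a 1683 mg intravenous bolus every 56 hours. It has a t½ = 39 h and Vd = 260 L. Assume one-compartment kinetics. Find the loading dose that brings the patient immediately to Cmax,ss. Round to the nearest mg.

2670 mg

f = (1/2)^(56/39) ≈ 0.369617; accumulation ratio R = 1/(1−f) ≈ 1.58634.
Loading dose to hit Cmax,ss on first dose: D_load = D_maint·R ≈ 1683 × 1.58634 ≈ 2669.81 mg.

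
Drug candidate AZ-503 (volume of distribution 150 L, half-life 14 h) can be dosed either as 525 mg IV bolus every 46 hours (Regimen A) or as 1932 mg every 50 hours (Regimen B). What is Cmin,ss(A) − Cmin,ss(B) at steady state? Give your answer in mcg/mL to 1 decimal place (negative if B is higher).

-0.8 mcg/mL

Regimen A: f = (1/2)^(46/14) ≈ 0.1025; Cmin,ss = (525/150)·f/(1−f) ≈ 0.400 mcg/mL.
Regimen B: f = (1/2)^(50/14) ≈ 0.0841; Cmin,ss = (1932/150)·f/(1−f) ≈ 1.183 mcg/mL.
Difference ≈ 0.400 − 1.183 ≈ -0.783 mcg/mL.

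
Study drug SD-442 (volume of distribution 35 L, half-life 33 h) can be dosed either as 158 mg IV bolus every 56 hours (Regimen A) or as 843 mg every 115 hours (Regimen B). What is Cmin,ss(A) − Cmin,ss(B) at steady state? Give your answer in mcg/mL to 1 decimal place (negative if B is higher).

-0.3 mcg/mL

Regimen A: f = (1/2)^(56/33) ≈ 0.3084; Cmin,ss = (158/35)·f/(1−f) ≈ 2.013 mcg/mL.
Regimen B: f = (1/2)^(115/33) ≈ 0.0893; Cmin,ss = (843/35)·f/(1−f) ≈ 2.362 mcg/mL.
Difference ≈ 2.013 − 2.362 ≈ -0.349 mcg/mL.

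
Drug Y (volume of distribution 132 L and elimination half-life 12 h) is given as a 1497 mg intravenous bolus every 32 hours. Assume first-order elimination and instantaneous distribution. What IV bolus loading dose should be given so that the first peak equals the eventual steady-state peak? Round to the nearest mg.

f = (1/2)^(32/12) ≈ 0.157490; accumulation ratio R = 1/(1−f) ≈ 1.18693.
Loading dose to hit Cmax,ss on first dose: D_load = D_maint·R ≈ 1497 × 1.18693 ≈ 1776.83 mg.

1777 mg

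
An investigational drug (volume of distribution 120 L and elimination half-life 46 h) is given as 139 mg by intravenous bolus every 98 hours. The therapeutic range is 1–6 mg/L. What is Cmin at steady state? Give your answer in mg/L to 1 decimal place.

0.3 mg/L

k = ln2/t½ = ln2/46 ≈ 0.015068 h⁻¹; fraction remaining f = e^(−kτ) = e^(−0.015068×98) ≈ 0.2284.
At steady state, accumulation factor R = 1/(1 − e^(−kτ)) ≈ 1.2960.
Single-dose peak C₀ = D/Vd = 139/120 ≈ 1.158 mg/L.
Cmax,ss = C₀/(1 − f) ≈ 1.158/0.7716 ≈ 1.501 mg/L.
One interval later, Cmin,ss = Cmax,ss·e^(−kτ) ≈ 1.501 × 0.2284 ≈ 0.343 mg/L.
Trough 0.3 mg/L vs MEC 1 mg/L: subtherapeutic.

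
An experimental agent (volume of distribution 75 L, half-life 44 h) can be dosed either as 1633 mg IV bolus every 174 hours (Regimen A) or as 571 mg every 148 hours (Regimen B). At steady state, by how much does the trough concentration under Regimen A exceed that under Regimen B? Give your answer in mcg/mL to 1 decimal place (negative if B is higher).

Regimen A: f = (1/2)^(174/44) ≈ 0.0645; Cmin,ss = (1633/75)·f/(1−f) ≈ 1.501 mcg/mL.
Regimen B: f = (1/2)^(148/44) ≈ 0.0972; Cmin,ss = (571/75)·f/(1−f) ≈ 0.820 mcg/mL.
Difference ≈ 1.501 − 0.820 ≈ 0.681 mcg/mL.

0.7 mcg/mL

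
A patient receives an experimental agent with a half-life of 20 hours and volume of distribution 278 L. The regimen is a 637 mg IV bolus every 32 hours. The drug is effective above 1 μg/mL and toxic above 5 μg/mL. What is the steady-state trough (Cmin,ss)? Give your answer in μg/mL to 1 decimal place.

1.1 μg/mL

τ/t½ = 32/20 ≈ 1.6, so fraction remaining f = (1/2)^(32/20) ≈ 0.3299.
Each bolus raises the concentration by D/Vd = 637/278 ≈ 2.291 μg/mL.
Steady-state trough Cmin,ss = C₀·f/(1−f) ≈ 2.291 × 0.3299/0.6701 ≈ 1.128 μg/mL.
Trough 1.1 μg/mL vs MEC 1 μg/mL: adequate.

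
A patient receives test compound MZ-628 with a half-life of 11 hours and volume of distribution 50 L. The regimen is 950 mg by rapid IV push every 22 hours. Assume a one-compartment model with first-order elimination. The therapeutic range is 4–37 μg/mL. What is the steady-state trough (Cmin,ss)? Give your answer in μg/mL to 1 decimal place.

6.3 μg/mL

The dosing interval is 2 half-lives, so f = 2^(−2) = 0.25.
At steady state, R = 1/(1 − 0.25) = 4/3.
Single-dose peak C₀ = D/Vd = 950/50 = 19 μg/mL.
Steady-state peak Cmax,ss = C₀·R = 19 × 4/3 ≈ 25.333 μg/mL.
Steady-state trough Cmin,ss = Cmax,ss·f ≈ 25.333 × 0.25 ≈ 6.333 μg/mL.
Trough 6.3 μg/mL vs MEC 4 μg/mL: adequate.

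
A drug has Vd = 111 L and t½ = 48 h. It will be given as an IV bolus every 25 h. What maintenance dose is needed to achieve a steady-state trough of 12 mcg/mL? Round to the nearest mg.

τ/t½ = 25/48 ≈ 0.52083, so f = (1/2)^(25/48) ≈ 0.696969.
Cmin,ss = (D/Vd)·f/(1−f), so D = Cmin,ss·Vd·(1−f)/f.
D = 12 × 111 × (1−f)/f ≈ 12 × 111 × 0.43478 ≈ 579.13 mg.

579 mg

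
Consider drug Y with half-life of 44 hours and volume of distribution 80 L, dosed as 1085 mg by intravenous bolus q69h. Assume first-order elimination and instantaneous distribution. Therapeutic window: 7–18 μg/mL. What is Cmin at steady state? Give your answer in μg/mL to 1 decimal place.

Over one 69-h interval, 69/44 ≈ 1.5682 half-lives elapse, leaving f ≈ 0.3372 of each dose.
Accumulation ratio R = 1/(1 − f) ≈ 1/0.6628 ≈ 1.5088.
Single-dose peak C₀ = D/Vd = 1085/80 ≈ 13.562 μg/mL.
Cmax,ss = C₀/(1 − f) ≈ 13.562/0.6628 ≈ 20.462 μg/mL.
Steady-state trough Cmin,ss = Cmax,ss·f ≈ 20.462 × 0.3372 ≈ 6.900 μg/mL.
Trough 6.9 μg/mL vs MEC 7 μg/mL: subtherapeutic.

6.9 μg/mL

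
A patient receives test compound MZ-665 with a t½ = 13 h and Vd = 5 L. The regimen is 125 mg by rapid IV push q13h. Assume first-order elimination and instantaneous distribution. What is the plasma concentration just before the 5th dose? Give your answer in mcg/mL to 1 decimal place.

f = (1/2)^(τ/t½) = (1/2)^(13/13) ≈ 0.5000.
C₀ = D/Vd = 125/5 ≈ 25.000 mcg/mL.
Before the 5th dose, 4 doses have been given. Superposition: Cmin = C₀·(f + f² + … + f^4).
≈ 25.000 × (0.5000 + 0.2500 + 0.1250 + 0.0625) ≈ 25.000 × 0.9375 ≈ 23.438 mcg/mL.

23.4 mcg/mL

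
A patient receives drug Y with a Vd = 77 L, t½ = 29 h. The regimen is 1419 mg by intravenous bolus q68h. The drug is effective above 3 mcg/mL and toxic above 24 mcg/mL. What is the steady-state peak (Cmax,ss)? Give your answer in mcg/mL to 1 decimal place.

22.9 mcg/mL

Over one 68-h interval, 68/29 ≈ 2.3448 half-lives elapse, leaving f ≈ 0.1969 of each dose.
At steady state, accumulation factor R = 1/(1 − e^(−kτ)) ≈ 1.2452.
Single-dose peak C₀ = D/Vd = 1419/77 ≈ 18.429 mcg/mL.
Steady-state peak Cmax,ss = C₀·R ≈ 18.429 × 1.2452 ≈ 22.948 mcg/mL.
Peak 22.9 mcg/mL vs MTC 24 mcg/mL: below toxic threshold.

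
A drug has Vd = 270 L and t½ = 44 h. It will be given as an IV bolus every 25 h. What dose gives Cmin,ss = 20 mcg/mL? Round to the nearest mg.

2606 mg

τ/t½ = 25/44 ≈ 0.56818, so f = (1/2)^(25/44) ≈ 0.674466.
Cmin,ss = (D/Vd)·f/(1−f), so D = Cmin,ss·Vd·(1−f)/f.
D = 20 × 270 × (1−f)/f ≈ 20 × 270 × 0.48265 ≈ 2606.31 mg.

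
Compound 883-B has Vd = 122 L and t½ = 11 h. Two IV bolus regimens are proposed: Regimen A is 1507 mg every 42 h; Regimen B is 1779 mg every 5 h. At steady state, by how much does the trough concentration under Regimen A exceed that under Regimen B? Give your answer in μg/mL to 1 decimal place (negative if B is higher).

-38.4 μg/mL

Regimen A: f = (1/2)^(42/11) ≈ 0.0709; Cmin,ss = (1507/122)·f/(1−f) ≈ 0.943 μg/mL.
Regimen B: f = (1/2)^(5/11) ≈ 0.7297; Cmin,ss = (1779/122)·f/(1−f) ≈ 39.365 μg/mL.
Difference ≈ 0.943 − 39.365 ≈ -38.422 μg/mL.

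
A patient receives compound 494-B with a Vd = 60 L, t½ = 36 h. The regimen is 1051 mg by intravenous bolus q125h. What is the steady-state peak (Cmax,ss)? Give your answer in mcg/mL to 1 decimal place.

19.3 mcg/mL

τ/t½ = 125/36 ≈ 3.4722, so fraction remaining f = (1/2)^(125/36) ≈ 0.0901.
Accumulation ratio R = 1/(1 − f) ≈ 1/0.9099 ≈ 1.0990.
Each bolus raises the concentration by D/Vd = 1051/60 ≈ 17.517 mcg/mL.
Cmax,ss = C₀/(1 − f) ≈ 17.517/0.9099 ≈ 19.252 mcg/mL.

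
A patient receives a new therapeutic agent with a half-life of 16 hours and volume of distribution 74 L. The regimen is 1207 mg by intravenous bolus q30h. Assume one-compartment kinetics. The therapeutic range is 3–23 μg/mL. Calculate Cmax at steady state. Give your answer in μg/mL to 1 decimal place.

Over one 30-h interval, 30/16 ≈ 1.875 half-lives elapse, leaving f ≈ 0.2726 of each dose.
At steady state, accumulation factor R = 1/(1 − e^(−kτ)) ≈ 1.3748.
Each bolus raises the concentration by D/Vd = 1207/74 ≈ 16.311 μg/mL.
Cmax,ss = C₀/(1 − f) ≈ 16.311/0.7274 ≈ 22.424 μg/mL.
Peak 22.4 μg/mL vs MTC 23 μg/mL: below toxic threshold.

22.4 μg/mL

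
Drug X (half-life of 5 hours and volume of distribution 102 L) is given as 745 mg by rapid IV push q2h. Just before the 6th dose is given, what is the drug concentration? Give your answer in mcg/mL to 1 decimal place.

f = (1/2)^(τ/t½) = (1/2)^(2/5) ≈ 0.7579.
C₀ = D/Vd = 745/102 ≈ 7.304 mcg/mL.
Before the 6th dose, 5 doses have been given. Superposition: Cmin = C₀·(f + f² + … + f^5).
≈ 7.304 × (0.7579 + 0.5744 + 0.4353 + 0.3299 + 0.2501) ≈ 7.304 × 2.3476 ≈ 17.147 mcg/mL.

17.1 mcg/mL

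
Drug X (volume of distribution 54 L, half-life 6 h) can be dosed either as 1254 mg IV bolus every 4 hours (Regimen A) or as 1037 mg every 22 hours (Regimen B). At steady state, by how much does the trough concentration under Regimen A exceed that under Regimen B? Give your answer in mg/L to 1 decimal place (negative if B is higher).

Regimen A: f = (1/2)^(4/6) ≈ 0.6300; Cmin,ss = (1254/54)·f/(1−f) ≈ 39.541 mg/L.
Regimen B: f = (1/2)^(22/6) ≈ 0.0787; Cmin,ss = (1037/54)·f/(1−f) ≈ 1.640 mg/L.
Difference ≈ 39.541 − 1.640 ≈ 37.901 mg/L.

37.9 mg/L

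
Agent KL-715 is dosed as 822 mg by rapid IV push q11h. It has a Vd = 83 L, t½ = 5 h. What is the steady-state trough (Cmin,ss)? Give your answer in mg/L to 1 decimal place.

Over one 11-h interval, 11/5 ≈ 2.2 half-lives elapse, leaving f ≈ 0.2176 of each dose.
Accumulation ratio R = 1/(1 − f) ≈ 1/0.7824 ≈ 1.2781.
Single-dose peak C₀ = D/Vd = 822/83 ≈ 9.904 mg/L.
Steady-state peak Cmax,ss = C₀·R ≈ 9.904 × 1.2781 ≈ 12.658 mg/L.
One interval later, Cmin,ss = Cmax,ss·e^(−kτ) ≈ 12.658 × 0.2176 ≈ 2.754 mg/L.

2.8 mg/L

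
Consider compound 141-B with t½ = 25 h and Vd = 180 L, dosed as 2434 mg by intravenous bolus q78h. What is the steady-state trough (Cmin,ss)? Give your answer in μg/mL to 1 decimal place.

1.8 μg/mL

Over one 78-h interval, 78/25 ≈ 3.12 half-lives elapse, leaving f ≈ 0.1150 of each dose.
Accumulation ratio R = 1/(1 − f) ≈ 1/0.8850 ≈ 1.1299.
Each bolus raises the concentration by D/Vd = 2434/180 ≈ 13.522 μg/mL.
Steady-state peak Cmax,ss = C₀·R ≈ 13.522 × 1.1299 ≈ 15.279 μg/mL.
One interval later, Cmin,ss = Cmax,ss·e^(−kτ) ≈ 15.279 × 0.1150 ≈ 1.757 μg/mL.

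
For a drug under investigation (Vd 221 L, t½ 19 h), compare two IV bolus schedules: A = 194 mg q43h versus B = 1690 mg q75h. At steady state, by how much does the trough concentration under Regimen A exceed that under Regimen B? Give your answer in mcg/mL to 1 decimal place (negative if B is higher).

Regimen A: f = (1/2)^(43/19) ≈ 0.2083; Cmin,ss = (194/221)·f/(1−f) ≈ 0.231 mcg/mL.
Regimen B: f = (1/2)^(75/19) ≈ 0.0648; Cmin,ss = (1690/221)·f/(1−f) ≈ 0.530 mcg/mL.
Difference ≈ 0.231 − 0.530 ≈ -0.299 mcg/mL.

-0.3 mcg/mL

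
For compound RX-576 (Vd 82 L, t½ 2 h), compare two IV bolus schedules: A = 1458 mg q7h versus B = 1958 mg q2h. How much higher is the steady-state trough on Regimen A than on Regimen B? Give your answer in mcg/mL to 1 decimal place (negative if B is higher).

-22.2 mcg/mL

Regimen A: f = (1/2)^(7/2) ≈ 0.0884; Cmin,ss = (1458/82)·f/(1−f) ≈ 1.724 mcg/mL.
Regimen B: f = (1/2)^(2/2) ≈ 0.5000; Cmin,ss = (1958/82)·f/(1−f) ≈ 23.878 mcg/mL.
Difference ≈ 1.724 − 23.878 ≈ -22.154 mcg/mL.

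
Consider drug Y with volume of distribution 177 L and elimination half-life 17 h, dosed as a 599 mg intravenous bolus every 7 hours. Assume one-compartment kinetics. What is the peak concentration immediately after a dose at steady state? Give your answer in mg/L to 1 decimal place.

13.6 mg/L

Over one 7-h interval, 7/17 ≈ 0.41176 half-lives elapse, leaving f ≈ 0.7517 of each dose.
Accumulation ratio R = 1/(1 − f) ≈ 1/0.2483 ≈ 4.0274.
Single-dose peak C₀ = D/Vd = 599/177 ≈ 3.384 mg/L.
Cmax,ss = C₀/(1 − f) ≈ 3.384/0.2483 ≈ 13.629 mg/L.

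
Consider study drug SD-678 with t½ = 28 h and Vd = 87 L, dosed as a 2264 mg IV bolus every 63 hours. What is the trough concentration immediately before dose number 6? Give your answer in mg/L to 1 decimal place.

6.9 mg/L

f = (1/2)^(τ/t½) = (1/2)^(63/28) ≈ 0.2102.
C₀ = D/Vd = 2264/87 ≈ 26.023 mg/L.
Before the 6th dose, 5 doses have been given. Superposition: Cmin = C₀·(f + f² + … + f^5).
≈ 26.023 × (0.2102 + 0.0442 + 0.0093 + 0.0020 + 0.0004) ≈ 26.023 × 0.2661 ≈ 6.925 mg/L.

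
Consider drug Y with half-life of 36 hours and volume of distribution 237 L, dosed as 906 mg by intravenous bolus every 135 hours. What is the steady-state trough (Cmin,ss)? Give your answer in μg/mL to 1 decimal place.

k = ln2/t½ = ln2/36 ≈ 0.019254 h⁻¹; fraction remaining f = e^(−kτ) = e^(−0.019254×135) ≈ 0.0743.
Accumulation ratio R = 1/(1 − f) ≈ 1/0.9257 ≈ 1.0803.
Single-dose peak C₀ = D/Vd = 906/237 ≈ 3.823 μg/mL.
Steady-state peak Cmax,ss = C₀·R ≈ 3.823 × 1.0803 ≈ 4.130 μg/mL.
Steady-state trough Cmin,ss = Cmax,ss·f ≈ 4.130 × 0.0743 ≈ 0.307 μg/mL.

0.3 μg/mL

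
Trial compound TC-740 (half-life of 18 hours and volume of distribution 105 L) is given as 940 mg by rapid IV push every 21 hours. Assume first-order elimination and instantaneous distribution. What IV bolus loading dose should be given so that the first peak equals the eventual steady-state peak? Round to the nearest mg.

f = (1/2)^(21/18) ≈ 0.445449; accumulation ratio R = 1/(1−f) ≈ 1.80326.
Loading dose to hit Cmax,ss on first dose: D_load = D_maint·R ≈ 940 × 1.80326 ≈ 1695.06 mg.

1695 mg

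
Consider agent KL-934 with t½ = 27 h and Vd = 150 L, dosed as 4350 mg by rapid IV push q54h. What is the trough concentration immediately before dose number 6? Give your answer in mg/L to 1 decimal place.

9.7 mg/L

f = (1/2)^(τ/t½) = (1/2)^(54/27) ≈ 0.2500.
C₀ = D/Vd = 4350/150 ≈ 29.000 mg/L.
Before the 6th dose, 5 doses have been given. Superposition: Cmin = C₀·(f + f² + … + f^5).
≈ 29.000 × (0.2500 + 0.0625 + 0.0156 + 0.0039 + 0.0010) ≈ 29.000 × 0.3330 ≈ 9.657 mg/L.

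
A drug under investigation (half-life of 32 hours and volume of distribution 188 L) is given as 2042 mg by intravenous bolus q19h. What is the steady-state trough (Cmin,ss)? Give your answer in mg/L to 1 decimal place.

21.3 mg/L

τ/t½ = 19/32 ≈ 0.59375, so fraction remaining f = (1/2)^(19/32) ≈ 0.6626.
Accumulation ratio R = 1/(1 − f) ≈ 1/0.3374 ≈ 2.9638.
Each bolus raises the concentration by D/Vd = 2042/188 ≈ 10.862 mg/L.
Steady-state peak Cmax,ss = C₀·R ≈ 10.862 × 2.9638 ≈ 32.193 mg/L.
Steady-state trough Cmin,ss = Cmax,ss·f ≈ 32.193 × 0.6626 ≈ 21.331 mg/L.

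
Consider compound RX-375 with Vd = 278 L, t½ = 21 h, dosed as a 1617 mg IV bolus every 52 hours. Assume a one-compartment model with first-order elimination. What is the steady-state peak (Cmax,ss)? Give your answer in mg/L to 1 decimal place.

7.1 mg/L

k = ln2/t½ = ln2/21 ≈ 0.033007 h⁻¹; fraction remaining f = e^(−kτ) = e^(−0.033007×52) ≈ 0.1797.
Accumulation ratio R = 1/(1 − f) ≈ 1/0.8203 ≈ 1.2191.
Single-dose peak C₀ = D/Vd = 1617/278 ≈ 5.817 mg/L.
Cmax,ss = C₀/(1 − f) ≈ 5.817/0.8203 ≈ 7.091 mg/L.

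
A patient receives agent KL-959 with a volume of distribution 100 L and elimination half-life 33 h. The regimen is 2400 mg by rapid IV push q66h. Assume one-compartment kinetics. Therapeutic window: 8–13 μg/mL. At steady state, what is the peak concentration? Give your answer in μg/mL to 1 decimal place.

32.0 μg/mL

The dosing interval is 2 half-lives, so f = 2^(−2) = 0.25.
Accumulation ratio R = 1/(1 − f) = 1/0.75 = 4/3.
Single-dose peak C₀ = D/Vd = 2400/100 = 24 μg/mL.
Steady-state peak Cmax,ss = C₀·R = 24 × 4/3 ≈ 32.000 μg/mL.
Peak 32.0 μg/mL vs MTC 13 μg/mL: exceeds toxic threshold.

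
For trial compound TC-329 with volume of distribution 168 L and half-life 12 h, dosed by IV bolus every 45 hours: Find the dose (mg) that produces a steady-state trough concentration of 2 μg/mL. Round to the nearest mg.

4185 mg

τ/t½ = 45/12 ≈ 3.75, so f = (1/2)^(45/12) ≈ 0.074325.
Cmin,ss = (D/Vd)·f/(1−f), so D = Cmin,ss·Vd·(1−f)/f.
D = 2 × 168 × (1−f)/f ≈ 2 × 168 × 12.45442 ≈ 4184.69 mg.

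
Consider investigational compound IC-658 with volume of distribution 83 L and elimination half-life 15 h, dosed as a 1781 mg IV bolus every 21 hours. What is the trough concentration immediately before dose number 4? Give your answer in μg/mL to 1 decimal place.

12.4 μg/mL

f = (1/2)^(τ/t½) = (1/2)^(21/15) ≈ 0.3789.
C₀ = D/Vd = 1781/83 ≈ 21.458 μg/mL.
Before the 4th dose, 3 doses have been given. Superposition: Cmin = C₀·(f + f² + … + f^3).
≈ 21.458 × (0.3789 + 0.1436 + 0.0544) ≈ 21.458 × 0.5769 ≈ 12.379 μg/mL.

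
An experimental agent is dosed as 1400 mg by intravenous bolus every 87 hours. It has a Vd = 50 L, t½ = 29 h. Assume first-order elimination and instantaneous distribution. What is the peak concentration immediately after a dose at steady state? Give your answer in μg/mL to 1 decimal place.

32.0 μg/mL

τ = 87 h = 3 half-lives, so f = (1/2)^3 = 0.125.
Accumulation ratio R = 1/(1 − f) = 1/0.875 = 8/7.
Single-dose peak C₀ = D/Vd = 1400/50 = 28 μg/mL.
Steady-state peak Cmax,ss = C₀·R = 28 × 8/7 ≈ 32.000 μg/mL.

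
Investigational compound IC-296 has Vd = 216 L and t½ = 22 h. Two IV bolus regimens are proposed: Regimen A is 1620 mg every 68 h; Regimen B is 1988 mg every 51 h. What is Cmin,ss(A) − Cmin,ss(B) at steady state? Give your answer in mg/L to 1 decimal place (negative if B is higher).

Regimen A: f = (1/2)^(68/22) ≈ 0.1174; Cmin,ss = (1620/216)·f/(1−f) ≈ 0.998 mg/L.
Regimen B: f = (1/2)^(51/22) ≈ 0.2005; Cmin,ss = (1988/216)·f/(1−f) ≈ 2.308 mg/L.
Difference ≈ 0.998 − 2.308 ≈ -1.310 mg/L.

-1.3 mg/L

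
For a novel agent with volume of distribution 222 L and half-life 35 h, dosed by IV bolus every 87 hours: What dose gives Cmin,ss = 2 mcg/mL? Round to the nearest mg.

2043 mg

τ/t½ = 87/35 ≈ 2.4857, so f = (1/2)^(87/35) ≈ 0.178536.
Cmin,ss = (D/Vd)·f/(1−f), so D = Cmin,ss·Vd·(1−f)/f.
D = 2 × 222 × (1−f)/f ≈ 2 × 222 × 4.60111 ≈ 2042.89 mg.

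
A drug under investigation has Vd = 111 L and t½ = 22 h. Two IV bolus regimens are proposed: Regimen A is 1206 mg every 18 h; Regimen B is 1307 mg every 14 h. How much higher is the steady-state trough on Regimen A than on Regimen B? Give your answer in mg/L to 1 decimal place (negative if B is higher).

-7.0 mg/L

Regimen A: f = (1/2)^(18/22) ≈ 0.5672; Cmin,ss = (1206/111)·f/(1−f) ≈ 14.239 mg/L.
Regimen B: f = (1/2)^(14/22) ≈ 0.6433; Cmin,ss = (1307/111)·f/(1−f) ≈ 21.236 mg/L.
Difference ≈ 14.239 − 21.236 ≈ -6.997 mg/L.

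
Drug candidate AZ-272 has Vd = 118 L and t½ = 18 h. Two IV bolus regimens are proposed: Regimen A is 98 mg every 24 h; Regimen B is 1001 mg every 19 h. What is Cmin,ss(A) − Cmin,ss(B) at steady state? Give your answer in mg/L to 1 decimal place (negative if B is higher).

Regimen A: f = (1/2)^(24/18) ≈ 0.3969; Cmin,ss = (98/118)·f/(1−f) ≈ 0.547 mg/L.
Regimen B: f = (1/2)^(19/18) ≈ 0.4811; Cmin,ss = (1001/118)·f/(1−f) ≈ 7.865 mg/L.
Difference ≈ 0.547 − 7.865 ≈ -7.318 mg/L.

-7.3 mg/L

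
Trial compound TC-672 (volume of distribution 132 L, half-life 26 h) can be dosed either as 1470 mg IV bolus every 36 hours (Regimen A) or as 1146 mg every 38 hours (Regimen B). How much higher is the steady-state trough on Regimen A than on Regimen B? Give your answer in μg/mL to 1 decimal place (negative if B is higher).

Regimen A: f = (1/2)^(36/26) ≈ 0.3830; Cmin,ss = (1470/132)·f/(1−f) ≈ 6.913 μg/mL.
Regimen B: f = (1/2)^(38/26) ≈ 0.3631; Cmin,ss = (1146/132)·f/(1−f) ≈ 4.950 μg/mL.
Difference ≈ 6.913 − 4.950 ≈ 1.963 μg/mL.

2.0 μg/mL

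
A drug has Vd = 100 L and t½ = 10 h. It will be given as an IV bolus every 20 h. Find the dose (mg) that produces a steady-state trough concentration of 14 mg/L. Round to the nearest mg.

4200 mg

τ/t½ = 20/10 ≈ 2, so f = (1/2)^(20/10) ≈ 0.250000.
Cmin,ss = (D/Vd)·f/(1−f), so D = Cmin,ss·Vd·(1−f)/f.
D = 14 × 100 × (1−f)/f ≈ 14 × 100 × 3.00000 ≈ 4200.00 mg.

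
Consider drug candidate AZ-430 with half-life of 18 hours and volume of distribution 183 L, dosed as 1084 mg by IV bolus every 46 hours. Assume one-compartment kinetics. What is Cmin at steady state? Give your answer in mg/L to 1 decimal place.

1.2 mg/L

Over one 46-h interval, 46/18 ≈ 2.5556 half-lives elapse, leaving f ≈ 0.1701 of each dose.
Each bolus raises the concentration by D/Vd = 1084/183 ≈ 5.923 mg/L.
Steady-state trough Cmin,ss = C₀·f/(1−f) ≈ 5.923 × 0.1701/0.8299 ≈ 1.214 mg/L.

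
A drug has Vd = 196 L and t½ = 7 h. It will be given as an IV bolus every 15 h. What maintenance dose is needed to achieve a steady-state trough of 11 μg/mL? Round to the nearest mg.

τ/t½ = 15/7 ≈ 2.1429, so f = (1/2)^(15/7) ≈ 0.226431.
Cmin,ss = (D/Vd)·f/(1−f), so D = Cmin,ss·Vd·(1−f)/f.
D = 11 × 196 × (1−f)/f ≈ 11 × 196 × 3.41636 ≈ 7365.67 mg.

7366 mg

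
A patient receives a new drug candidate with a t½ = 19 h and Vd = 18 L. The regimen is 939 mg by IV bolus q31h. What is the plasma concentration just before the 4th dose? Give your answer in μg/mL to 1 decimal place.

24.0 μg/mL

f = (1/2)^(τ/t½) = (1/2)^(31/19) ≈ 0.3227.
C₀ = D/Vd = 939/18 ≈ 52.167 μg/mL.
Before the 4th dose, 3 doses have been given. Superposition: Cmin = C₀·(f + f² + … + f^3).
≈ 52.167 × (0.3227 + 0.1041 + 0.0336) ≈ 52.167 × 0.4604 ≈ 24.018 μg/mL.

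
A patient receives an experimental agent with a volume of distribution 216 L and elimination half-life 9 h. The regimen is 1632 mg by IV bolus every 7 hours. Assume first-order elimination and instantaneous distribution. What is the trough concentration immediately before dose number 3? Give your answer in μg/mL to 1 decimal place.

f = (1/2)^(τ/t½) = (1/2)^(7/9) ≈ 0.5833.
C₀ = D/Vd = 1632/216 ≈ 7.556 μg/mL.
Before the 3rd dose, 2 doses have been given. Superposition: Cmin = C₀·(f + f²).
≈ 7.556 × (0.5833 + 0.3402) ≈ 7.556 × 0.9235 ≈ 6.978 μg/mL.

7.0 μg/mL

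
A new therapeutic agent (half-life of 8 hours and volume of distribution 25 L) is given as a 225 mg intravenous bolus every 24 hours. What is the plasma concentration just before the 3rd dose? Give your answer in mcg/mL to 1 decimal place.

f = (1/2)^(τ/t½) = (1/2)^(24/8) ≈ 0.1250.
C₀ = D/Vd = 225/25 ≈ 9.000 mcg/mL.
Before the 3rd dose, 2 doses have been given. Superposition: Cmin = C₀·(f + f²).
≈ 9.000 × (0.1250 + 0.0156) ≈ 9.000 × 0.1406 ≈ 1.265 mcg/mL.

1.3 mcg/mL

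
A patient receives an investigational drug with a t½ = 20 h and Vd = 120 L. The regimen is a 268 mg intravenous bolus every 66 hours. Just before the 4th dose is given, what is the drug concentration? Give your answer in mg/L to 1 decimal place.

0.3 mg/L

f = (1/2)^(τ/t½) = (1/2)^(66/20) ≈ 0.1015.
C₀ = D/Vd = 268/120 ≈ 2.233 mg/L.
Before the 4th dose, 3 doses have been given. Superposition: Cmin = C₀·(f + f² + … + f^3).
≈ 2.233 × (0.1015 + 0.0103 + 0.0010) ≈ 2.233 × 0.1128 ≈ 0.252 mg/L.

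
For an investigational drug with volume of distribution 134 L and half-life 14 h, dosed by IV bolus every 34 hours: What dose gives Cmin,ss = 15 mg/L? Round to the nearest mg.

τ/t½ = 34/14 ≈ 2.4286, so f = (1/2)^(34/14) ≈ 0.185749.
Cmin,ss = (D/Vd)·f/(1−f), so D = Cmin,ss·Vd·(1−f)/f.
D = 15 × 134 × (1−f)/f ≈ 15 × 134 × 4.38361 ≈ 8811.06 mg.

8811 mg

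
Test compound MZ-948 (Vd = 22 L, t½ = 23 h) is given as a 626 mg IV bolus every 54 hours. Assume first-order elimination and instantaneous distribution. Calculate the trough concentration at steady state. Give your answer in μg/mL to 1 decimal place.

k = ln2/t½ = ln2/23 ≈ 0.030137 h⁻¹; fraction remaining f = e^(−kτ) = e^(−0.030137×54) ≈ 0.1964.
Each bolus raises the concentration by D/Vd = 626/22 ≈ 28.455 μg/mL.
Steady-state trough Cmin,ss = C₀·f/(1−f) ≈ 28.455 × 0.1964/0.8036 ≈ 6.954 μg/mL.

7.0 μg/mL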